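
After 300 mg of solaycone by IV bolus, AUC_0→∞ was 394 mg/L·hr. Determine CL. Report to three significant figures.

CL = 0.761 L/hr

CL = Dose_iv / AUC_0→∞
   = 300 / 394 = 0.761421 L/hr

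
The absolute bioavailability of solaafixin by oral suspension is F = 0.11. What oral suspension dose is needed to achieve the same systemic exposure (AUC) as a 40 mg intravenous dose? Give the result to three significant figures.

D_oral = 364 mg

For equal systemic exposure: F × D_ev = D_iv
D_ev = D_iv / F = 40 / 0.11 = 363.636 mg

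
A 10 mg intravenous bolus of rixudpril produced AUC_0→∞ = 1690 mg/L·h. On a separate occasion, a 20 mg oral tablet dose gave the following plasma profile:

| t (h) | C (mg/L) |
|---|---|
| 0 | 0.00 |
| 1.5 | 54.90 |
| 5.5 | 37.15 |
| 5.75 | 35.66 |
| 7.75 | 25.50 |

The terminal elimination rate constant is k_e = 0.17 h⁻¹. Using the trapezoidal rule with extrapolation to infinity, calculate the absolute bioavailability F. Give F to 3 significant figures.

F = 0.132

Trapezoidal AUC_0→7.75 (oral tablet):
  [0→1.5]: (0.00+54.90)/2 × 1.5 = 41.175
  [1.5→5.5]: (54.90+37.15)/2 × 4 = 184.1
  [5.5→5.75]: (37.15+35.66)/2 × 0.25 = 9.10125
  [5.75→7.75]: (35.66+25.50)/2 × 2 = 61.16
  Sum = 295.53625 mg/L·h
Tail: C_last/k_e = 25.50/0.17 = 150.000
AUC_0→∞ (oral tablet) = 295.53625 + 150.000 = 445.53625 mg/L·h
F = (AUC_ev/D_ev)/(AUC_iv/D_iv) = (445.53625/20)/(1690/10) = 22.2768/169 = 0.1318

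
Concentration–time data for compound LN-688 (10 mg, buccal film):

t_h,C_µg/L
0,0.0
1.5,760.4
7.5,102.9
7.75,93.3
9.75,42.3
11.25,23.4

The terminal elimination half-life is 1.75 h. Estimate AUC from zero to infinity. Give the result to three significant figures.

AUC = 3430 µg/L·h

Trapezoidal AUC_0→11.25:
  [0→1.5]: (0.0+760.4)/2 × 1.5 = 570.3
  [1.5→7.5]: (760.4+102.9)/2 × 6 = 2589.9
  [7.5→7.75]: (102.9+93.3)/2 × 0.25 = 24.525
  [7.75→9.75]: (93.3+42.3)/2 × 2 = 135.6
  [9.75→11.25]: (42.3+23.4)/2 × 1.5 = 49.275
  Sum = 3369.6 µg/L·h
k_e = ln2 / t½ = 0.693147 / 1.75 = 0.3961 h^-1
Extrapolated tail: C_last / k_e = 23.4 / 0.3961 = 59.076
AUC_0→∞ = 3369.6 + 59.076 = 3428.676 µg/L·h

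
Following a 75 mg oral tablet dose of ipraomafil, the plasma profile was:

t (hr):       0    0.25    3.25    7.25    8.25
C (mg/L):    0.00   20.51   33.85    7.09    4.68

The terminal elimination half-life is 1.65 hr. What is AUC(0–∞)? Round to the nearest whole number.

Trapezoidal AUC_0→8.25:
  [0→0.25]: (0.00+20.51)/2 × 0.25 = 2.56375
  [0.25→3.25]: (20.51+33.85)/2 × 3 = 81.54
  [3.25→7.25]: (33.85+7.09)/2 × 4 = 81.88
  [7.25→8.25]: (7.09+4.68)/2 × 1 = 5.885
  Sum = 171.86875 mg/L·hr
k_e = ln2 / t½ = 0.693147 / 1.65 = 0.4201 hr^-1
Extrapolated tail: C_last / k_e = 4.68 / 0.4201 = 11.140
AUC_0→∞ = 171.86875 + 11.140 = 183.00875 mg/L·hr

AUC = 183 mg/L·hr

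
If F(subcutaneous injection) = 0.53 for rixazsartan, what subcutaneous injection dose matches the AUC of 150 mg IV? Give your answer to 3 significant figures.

For equal systemic exposure: F × D_ev = D_iv
D_ev = D_iv / F = 150 / 0.53 = 283.019 mg

D_subcutaneous = 283 mg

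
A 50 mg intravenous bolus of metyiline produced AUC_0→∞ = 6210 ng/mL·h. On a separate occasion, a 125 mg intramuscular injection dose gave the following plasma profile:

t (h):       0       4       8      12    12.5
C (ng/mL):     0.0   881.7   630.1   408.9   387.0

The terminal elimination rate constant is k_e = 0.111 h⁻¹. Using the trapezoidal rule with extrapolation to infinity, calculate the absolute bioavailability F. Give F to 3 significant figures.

Trapezoidal AUC_0→12.5 (intramuscular injection):
  [0→4]: (0.0+881.7)/2 × 4 = 1763.4
  [4→8]: (881.7+630.1)/2 × 4 = 3023.6
  [8→12]: (630.1+408.9)/2 × 4 = 2078.0
  [12→12.5]: (408.9+387.0)/2 × 0.5 = 198.975
  Sum = 7063.975 ng/mL·h
Tail: C_last/k_e = 387.0/0.111 = 3486.486
AUC_0→∞ (intramuscular injection) = 7063.975 + 3486.486 = 10550.461 ng/mL·h
F = (AUC_ev/D_ev)/(AUC_iv/D_iv) = (10550.461/125)/(6210/50) = 84.403688/124.2 = 0.6796

F = 0.680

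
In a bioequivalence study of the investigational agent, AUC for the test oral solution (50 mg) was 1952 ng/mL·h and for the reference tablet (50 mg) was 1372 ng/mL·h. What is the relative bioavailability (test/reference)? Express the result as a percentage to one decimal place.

F_rel = (AUC_test/D_test) / (AUC_ref/D_ref)
      = (1952/50) / (1372/50)
      = 39.04 / 27.44 = 1.4227 = 142.27%

F_rel = 142.3%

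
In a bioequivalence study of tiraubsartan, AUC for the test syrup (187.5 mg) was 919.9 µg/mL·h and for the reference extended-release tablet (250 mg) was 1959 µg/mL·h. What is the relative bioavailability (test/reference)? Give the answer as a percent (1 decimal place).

F_rel = 62.6%

F_rel = (AUC_test/D_test) / (AUC_ref/D_ref)
      = (919.9/187.5) / (1959/250)
      = 4.90613 / 7.836 = 0.6261 = 62.61%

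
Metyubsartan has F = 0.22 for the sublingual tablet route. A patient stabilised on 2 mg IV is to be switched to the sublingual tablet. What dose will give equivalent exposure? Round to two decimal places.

For equal systemic exposure: F × D_ev = D_iv
D_ev = D_iv / F = 2 / 0.22 = 9.09091 mg

D_sublingual = 9.09 mg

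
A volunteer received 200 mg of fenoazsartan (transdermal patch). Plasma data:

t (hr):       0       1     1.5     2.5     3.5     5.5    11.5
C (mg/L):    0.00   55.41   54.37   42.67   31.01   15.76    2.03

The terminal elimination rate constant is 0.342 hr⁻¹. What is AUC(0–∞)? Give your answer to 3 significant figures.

AUC = 247 mg/L·hr

Trapezoidal AUC_0→11.5:
  [0→1]: (0.00+55.41)/2 × 1 = 27.705
  [1→1.5]: (55.41+54.37)/2 × 0.5 = 27.445
  [1.5→2.5]: (54.37+42.67)/2 × 1 = 48.52
  [2.5→3.5]: (42.67+31.01)/2 × 1 = 36.84
  [3.5→5.5]: (31.01+15.76)/2 × 2 = 46.77
  [5.5→11.5]: (15.76+2.03)/2 × 6 = 53.37
  Sum = 240.65 mg/L·hr
Extrapolated tail: C_last / k_e = 2.03 / 0.342 = 5.936
AUC_0→∞ = 240.65 + 5.936 = 246.586 mg/L·hr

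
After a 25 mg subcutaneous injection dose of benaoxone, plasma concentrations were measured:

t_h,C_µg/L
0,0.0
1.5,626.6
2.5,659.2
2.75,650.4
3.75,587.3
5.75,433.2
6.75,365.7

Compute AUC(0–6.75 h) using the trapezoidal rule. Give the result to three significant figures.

Trapezoidal AUC_0→6.75:
  [0→1.5]: (0.0+626.6)/2 × 1.5 = 469.95
  [1.5→2.5]: (626.6+659.2)/2 × 1 = 642.9
  [2.5→2.75]: (659.2+650.4)/2 × 0.25 = 163.7
  [2.75→3.75]: (650.4+587.3)/2 × 1 = 618.85
  [3.75→5.75]: (587.3+433.2)/2 × 2 = 1020.5
  [5.75→6.75]: (433.2+365.7)/2 × 1 = 399.45
  Sum = 3315.35 µg/L·h

AUC = 3320 µg/L·h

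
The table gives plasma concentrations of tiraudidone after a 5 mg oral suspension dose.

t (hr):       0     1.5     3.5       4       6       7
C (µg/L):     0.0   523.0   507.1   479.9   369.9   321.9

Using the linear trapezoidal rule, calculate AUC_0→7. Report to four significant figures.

Trapezoidal AUC_0→7:
  [0→1.5]: (0.0+523.0)/2 × 1.5 = 392.25
  [1.5→3.5]: (523.0+507.1)/2 × 2 = 1030.1
  [3.5→4]: (507.1+479.9)/2 × 0.5 = 246.75
  [4→6]: (479.9+369.9)/2 × 2 = 849.8
  [6→7]: (369.9+321.9)/2 × 1 = 345.9
  Sum = 2864.8 µg/L·hr

AUC = 2865 µg/L·hr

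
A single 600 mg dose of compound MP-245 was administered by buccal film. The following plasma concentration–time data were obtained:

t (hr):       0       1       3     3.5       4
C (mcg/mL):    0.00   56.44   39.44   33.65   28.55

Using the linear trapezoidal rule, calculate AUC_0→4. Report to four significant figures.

AUC = 157.9 mcg/mL·hr

Trapezoidal AUC_0→4:
  [0→1]: (0.00+56.44)/2 × 1 = 28.22
  [1→3]: (56.44+39.44)/2 × 2 = 95.88
  [3→3.5]: (39.44+33.65)/2 × 0.5 = 18.2725
  [3.5→4]: (33.65+28.55)/2 × 0.5 = 15.55
  Sum = 157.9225 mcg/mL·hr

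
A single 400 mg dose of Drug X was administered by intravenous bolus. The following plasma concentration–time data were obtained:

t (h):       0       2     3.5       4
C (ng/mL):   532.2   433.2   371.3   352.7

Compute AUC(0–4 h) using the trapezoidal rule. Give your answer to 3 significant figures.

Trapezoidal AUC_0→4:
  [0→2]: (532.2+433.2)/2 × 2 = 965.4
  [2→3.5]: (433.2+371.3)/2 × 1.5 = 603.375
  [3.5→4]: (371.3+352.7)/2 × 0.5 = 181.0
  Sum = 1749.775 ng/mL·h

AUC = 1750 ng/mL·h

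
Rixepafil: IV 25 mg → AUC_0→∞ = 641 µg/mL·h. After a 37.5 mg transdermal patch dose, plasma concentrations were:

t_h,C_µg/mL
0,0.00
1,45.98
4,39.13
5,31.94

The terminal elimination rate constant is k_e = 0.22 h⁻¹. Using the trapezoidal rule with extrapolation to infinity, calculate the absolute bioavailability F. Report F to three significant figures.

Trapezoidal AUC_0→5 (transdermal patch):
  [0→1]: (0.00+45.98)/2 × 1 = 22.99
  [1→4]: (45.98+39.13)/2 × 3 = 127.665
  [4→5]: (39.13+31.94)/2 × 1 = 35.535
  Sum = 186.19 µg/mL·h
Tail: C_last/k_e = 31.94/0.22 = 145.182
AUC_0→∞ (transdermal patch) = 186.19 + 145.182 = 331.372 µg/mL·h
F = (AUC_ev/D_ev)/(AUC_iv/D_iv) = (331.372/37.5)/(641/25) = 8.83659/25.64 = 0.3446

F = 0.345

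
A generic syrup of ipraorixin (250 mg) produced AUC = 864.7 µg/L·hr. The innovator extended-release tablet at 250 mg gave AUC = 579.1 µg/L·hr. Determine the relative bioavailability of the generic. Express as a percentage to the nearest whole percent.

F_rel = 149%

F_rel = (AUC_test/D_test) / (AUC_ref/D_ref)
      = (864.7/250) / (579.1/250)
      = 3.4588 / 2.3164 = 1.4932 = 149.32%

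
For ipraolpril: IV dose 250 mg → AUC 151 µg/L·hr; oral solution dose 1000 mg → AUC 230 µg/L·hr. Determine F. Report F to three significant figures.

F = (AUC_ev / D_ev) / (AUC_iv / D_iv)
  = (230/1000) / (151/250)
  = 0.23 / 0.604 = 0.3808

F = 0.381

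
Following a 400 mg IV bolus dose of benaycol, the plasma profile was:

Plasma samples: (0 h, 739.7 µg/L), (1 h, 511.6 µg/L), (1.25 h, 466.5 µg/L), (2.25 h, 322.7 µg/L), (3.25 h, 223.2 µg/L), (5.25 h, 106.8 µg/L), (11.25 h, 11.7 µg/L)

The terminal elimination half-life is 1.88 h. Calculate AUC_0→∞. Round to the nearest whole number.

AUC = 2133 µg/L·h

Trapezoidal AUC_0→11.25:
  [0→1]: (739.7+511.6)/2 × 1 = 625.65
  [1→1.25]: (511.6+466.5)/2 × 0.25 = 122.2625
  [1.25→2.25]: (466.5+322.7)/2 × 1 = 394.6
  [2.25→3.25]: (322.7+223.2)/2 × 1 = 272.95
  [3.25→5.25]: (223.2+106.8)/2 × 2 = 330.0
  [5.25→11.25]: (106.8+11.7)/2 × 6 = 355.5
  Sum = 2100.9625 µg/L·h
k_e = ln2 / t½ = 0.693147 / 1.88 = 0.3687 h^-1
Extrapolated tail: C_last / k_e = 11.7 / 0.3687 = 31.733
AUC_0→∞ = 2100.9625 + 31.733 = 2132.6955 µg/L·h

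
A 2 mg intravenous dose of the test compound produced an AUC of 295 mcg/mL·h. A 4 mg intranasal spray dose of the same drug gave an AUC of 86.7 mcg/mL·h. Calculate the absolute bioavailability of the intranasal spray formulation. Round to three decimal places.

F = (AUC_ev / D_ev) / (AUC_iv / D_iv)
  = (86.7/4) / (295/2)
  = 21.675 / 147.5 = 0.1469

F = 0.147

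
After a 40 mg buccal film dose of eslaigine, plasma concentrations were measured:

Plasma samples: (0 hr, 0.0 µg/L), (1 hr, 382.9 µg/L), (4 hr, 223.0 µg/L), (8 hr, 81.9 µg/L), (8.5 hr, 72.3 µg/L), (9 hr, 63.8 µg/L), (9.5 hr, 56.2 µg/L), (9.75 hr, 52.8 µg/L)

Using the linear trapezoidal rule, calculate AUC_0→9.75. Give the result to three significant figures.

Trapezoidal AUC_0→9.75:
  [0→1]: (0.0+382.9)/2 × 1 = 191.45
  [1→4]: (382.9+223.0)/2 × 3 = 908.85
  [4→8]: (223.0+81.9)/2 × 4 = 609.8
  [8→8.5]: (81.9+72.3)/2 × 0.5 = 38.55
  [8.5→9]: (72.3+63.8)/2 × 0.5 = 34.025
  [9→9.5]: (63.8+56.2)/2 × 0.5 = 30.0
  [9.5→9.75]: (56.2+52.8)/2 × 0.25 = 13.625
  Sum = 1826.3 µg/L·hr

AUC = 1830 µg/L·hr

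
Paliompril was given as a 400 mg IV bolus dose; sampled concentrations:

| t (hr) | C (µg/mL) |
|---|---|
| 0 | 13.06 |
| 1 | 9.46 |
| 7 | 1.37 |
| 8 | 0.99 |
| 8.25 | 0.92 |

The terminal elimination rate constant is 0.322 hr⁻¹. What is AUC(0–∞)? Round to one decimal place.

Trapezoidal AUC_0→8.25:
  [0→1]: (13.06+9.46)/2 × 1 = 11.26
  [1→7]: (9.46+1.37)/2 × 6 = 32.49
  [7→8]: (1.37+0.99)/2 × 1 = 1.18
  [8→8.25]: (0.99+0.92)/2 × 0.25 = 0.23875
  Sum = 45.16875 µg/mL·hr
Extrapolated tail: C_last / k_e = 0.92 / 0.322 = 2.857
AUC_0→∞ = 45.16875 + 2.857 = 48.02575 µg/mL·hr

AUC = 48.0 µg/mL·hr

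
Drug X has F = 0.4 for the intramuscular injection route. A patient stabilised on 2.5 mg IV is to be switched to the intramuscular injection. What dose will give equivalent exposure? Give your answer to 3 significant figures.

D_intramuscular = 6.25 mg

For equal systemic exposure: F × D_ev = D_iv
D_ev = D_iv / F = 2.5 / 0.4 = 6.25 mg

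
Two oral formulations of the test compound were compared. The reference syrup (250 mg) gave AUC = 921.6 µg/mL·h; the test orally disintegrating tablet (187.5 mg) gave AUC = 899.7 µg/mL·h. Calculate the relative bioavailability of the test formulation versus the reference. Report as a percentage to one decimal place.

F_rel = 130.2%

F_rel = (AUC_test/D_test) / (AUC_ref/D_ref)
      = (899.7/187.5) / (921.6/250)
      = 4.7984 / 3.6864 = 1.3016 = 130.16%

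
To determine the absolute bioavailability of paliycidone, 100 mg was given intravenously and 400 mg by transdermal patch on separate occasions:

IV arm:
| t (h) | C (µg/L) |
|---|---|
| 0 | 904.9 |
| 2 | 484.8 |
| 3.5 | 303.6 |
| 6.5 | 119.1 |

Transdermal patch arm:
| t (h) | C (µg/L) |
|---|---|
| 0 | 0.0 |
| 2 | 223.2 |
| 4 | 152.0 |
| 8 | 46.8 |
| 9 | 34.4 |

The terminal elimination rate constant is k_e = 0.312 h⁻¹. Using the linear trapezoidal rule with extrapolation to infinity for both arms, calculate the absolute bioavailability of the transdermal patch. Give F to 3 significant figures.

F = 0.0957

Trapezoidal AUC_0→6.5 (IV):
  [0→2]: (904.9+484.8)/2 × 2 = 1389.7
  [2→3.5]: (484.8+303.6)/2 × 1.5 = 591.3
  [3.5→6.5]: (303.6+119.1)/2 × 3 = 634.05
  Sum = 2615.05 µg/L·h
IV tail: 119.1/0.312 = 381.731; AUC_iv,0→∞ = 2615.05 + 381.731 = 2996.781 µg/L·h
Trapezoidal AUC_0→9 (transdermal patch):
  [0→2]: (0.0+223.2)/2 × 2 = 223.2
  [2→4]: (223.2+152.0)/2 × 2 = 375.2
  [4→8]: (152.0+46.8)/2 × 4 = 397.6
  [8→9]: (46.8+34.4)/2 × 1 = 40.6
  Sum = 1036.6 µg/L·h
transdermal patch tail: 34.4/0.312 = 110.256; AUC_ev,0→∞ = 1036.6 + 110.256 = 1146.856 µg/L·h
F = (AUC_ev/D_ev)/(AUC_iv/D_iv) = (1146.856/400)/(2996.781/100) = 2.86714/29.96781 = 0.0957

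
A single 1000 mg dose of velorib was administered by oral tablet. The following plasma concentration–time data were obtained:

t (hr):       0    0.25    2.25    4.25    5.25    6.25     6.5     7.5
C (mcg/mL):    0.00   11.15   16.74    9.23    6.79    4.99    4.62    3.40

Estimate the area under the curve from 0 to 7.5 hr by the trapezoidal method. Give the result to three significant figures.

Trapezoidal AUC_0→7.5:
  [0→0.25]: (0.00+11.15)/2 × 0.25 = 1.39375
  [0.25→2.25]: (11.15+16.74)/2 × 2 = 27.89
  [2.25→4.25]: (16.74+9.23)/2 × 2 = 25.97
  [4.25→5.25]: (9.23+6.79)/2 × 1 = 8.01
  [5.25→6.25]: (6.79+4.99)/2 × 1 = 5.89
  [6.25→6.5]: (4.99+4.62)/2 × 0.25 = 1.20125
  [6.5→7.5]: (4.62+3.40)/2 × 1 = 4.01
  Sum = 74.365 mcg/mL·hr

AUC = 74.4 mcg/mL·hr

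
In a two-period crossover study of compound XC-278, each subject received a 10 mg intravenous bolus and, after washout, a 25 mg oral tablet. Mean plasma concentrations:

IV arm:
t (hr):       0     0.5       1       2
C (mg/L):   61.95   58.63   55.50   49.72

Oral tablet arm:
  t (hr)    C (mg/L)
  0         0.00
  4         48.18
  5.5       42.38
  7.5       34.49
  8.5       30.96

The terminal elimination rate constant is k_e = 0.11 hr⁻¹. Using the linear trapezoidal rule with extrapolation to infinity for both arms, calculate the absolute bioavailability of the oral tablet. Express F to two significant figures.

F = 0.39

Trapezoidal AUC_0→2 (IV):
  [0→0.5]: (61.95+58.63)/2 × 0.5 = 30.145
  [0.5→1]: (58.63+55.50)/2 × 0.5 = 28.5325
  [1→2]: (55.50+49.72)/2 × 1 = 52.61
  Sum = 111.2875 mg/L·hr
IV tail: 49.72/0.11 = 452.000; AUC_iv,0→∞ = 111.2875 + 452.000 = 563.2875 mg/L·hr
Trapezoidal AUC_0→8.5 (oral tablet):
  [0→4]: (0.00+48.18)/2 × 4 = 96.36
  [4→5.5]: (48.18+42.38)/2 × 1.5 = 67.92
  [5.5→7.5]: (42.38+34.49)/2 × 2 = 76.87
  [7.5→8.5]: (34.49+30.96)/2 × 1 = 32.725
  Sum = 273.875 mg/L·hr
oral tablet tail: 30.96/0.11 = 281.455; AUC_ev,0→∞ = 273.875 + 281.455 = 555.33 mg/L·hr
F = (AUC_ev/D_ev)/(AUC_iv/D_iv) = (555.33/25)/(563.2875/10) = 22.2132/56.32875 = 0.3943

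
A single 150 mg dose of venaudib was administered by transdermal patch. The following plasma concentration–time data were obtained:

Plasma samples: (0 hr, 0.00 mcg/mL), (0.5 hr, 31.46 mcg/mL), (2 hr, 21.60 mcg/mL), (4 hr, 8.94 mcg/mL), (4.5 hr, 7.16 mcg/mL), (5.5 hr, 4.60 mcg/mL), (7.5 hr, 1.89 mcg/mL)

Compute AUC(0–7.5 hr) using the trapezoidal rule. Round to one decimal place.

AUC = 94.6 mcg/mL·hr

Trapezoidal AUC_0→7.5:
  [0→0.5]: (0.00+31.46)/2 × 0.5 = 7.865
  [0.5→2]: (31.46+21.60)/2 × 1.5 = 39.795
  [2→4]: (21.60+8.94)/2 × 2 = 30.54
  [4→4.5]: (8.94+7.16)/2 × 0.5 = 4.025
  [4.5→5.5]: (7.16+4.60)/2 × 1 = 5.88
  [5.5→7.5]: (4.60+1.89)/2 × 2 = 6.49
  Sum = 94.595 mcg/mL·hr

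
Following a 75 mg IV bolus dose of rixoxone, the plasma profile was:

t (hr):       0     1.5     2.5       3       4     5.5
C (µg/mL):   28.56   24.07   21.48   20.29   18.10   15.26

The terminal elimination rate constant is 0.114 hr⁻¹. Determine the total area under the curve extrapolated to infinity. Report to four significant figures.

AUC = 250.8 µg/mL·hr

Trapezoidal AUC_0→5.5:
  [0→1.5]: (28.56+24.07)/2 × 1.5 = 39.4725
  [1.5→2.5]: (24.07+21.48)/2 × 1 = 22.775
  [2.5→3]: (21.48+20.29)/2 × 0.5 = 10.4425
  [3→4]: (20.29+18.10)/2 × 1 = 19.195
  [4→5.5]: (18.10+15.26)/2 × 1.5 = 25.02
  Sum = 116.905 µg/mL·hr
Extrapolated tail: C_last / k_e = 15.26 / 0.114 = 133.860
AUC_0→∞ = 116.905 + 133.860 = 250.765 µg/mL·hr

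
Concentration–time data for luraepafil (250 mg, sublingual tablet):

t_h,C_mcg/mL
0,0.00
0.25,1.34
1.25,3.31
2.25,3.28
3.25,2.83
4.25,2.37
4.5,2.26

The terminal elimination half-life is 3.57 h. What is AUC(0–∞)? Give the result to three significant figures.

AUC = 23.7 mcg/mL·h

Trapezoidal AUC_0→4.5:
  [0→0.25]: (0.00+1.34)/2 × 0.25 = 0.1675
  [0.25→1.25]: (1.34+3.31)/2 × 1 = 2.325
  [1.25→2.25]: (3.31+3.28)/2 × 1 = 3.295
  [2.25→3.25]: (3.28+2.83)/2 × 1 = 3.055
  [3.25→4.25]: (2.83+2.37)/2 × 1 = 2.6
  [4.25→4.5]: (2.37+2.26)/2 × 0.25 = 0.57875
  Sum = 12.02125 mcg/mL·h
k_e = ln2 / t½ = 0.693147 / 3.57 = 0.1942 h^-1
Extrapolated tail: C_last / k_e = 2.26 / 0.1942 = 11.637
AUC_0→∞ = 12.02125 + 11.637 = 23.65825 mcg/mL·h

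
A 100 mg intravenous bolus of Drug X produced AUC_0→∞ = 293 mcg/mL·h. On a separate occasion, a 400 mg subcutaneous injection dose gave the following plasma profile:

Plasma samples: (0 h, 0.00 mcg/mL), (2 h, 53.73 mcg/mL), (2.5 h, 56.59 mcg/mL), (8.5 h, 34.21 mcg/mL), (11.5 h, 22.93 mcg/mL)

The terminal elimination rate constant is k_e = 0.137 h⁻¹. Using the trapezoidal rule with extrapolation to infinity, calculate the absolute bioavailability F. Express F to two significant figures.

F = 0.52

Trapezoidal AUC_0→11.5 (subcutaneous injection):
  [0→2]: (0.00+53.73)/2 × 2 = 53.73
  [2→2.5]: (53.73+56.59)/2 × 0.5 = 27.58
  [2.5→8.5]: (56.59+34.21)/2 × 6 = 272.4
  [8.5→11.5]: (34.21+22.93)/2 × 3 = 85.71
  Sum = 439.42 mcg/mL·h
Tail: C_last/k_e = 22.93/0.137 = 167.372
AUC_0→∞ (subcutaneous injection) = 439.42 + 167.372 = 606.792 mcg/mL·h
F = (AUC_ev/D_ev)/(AUC_iv/D_iv) = (606.792/400)/(293/100) = 1.51698/2.93 = 0.5177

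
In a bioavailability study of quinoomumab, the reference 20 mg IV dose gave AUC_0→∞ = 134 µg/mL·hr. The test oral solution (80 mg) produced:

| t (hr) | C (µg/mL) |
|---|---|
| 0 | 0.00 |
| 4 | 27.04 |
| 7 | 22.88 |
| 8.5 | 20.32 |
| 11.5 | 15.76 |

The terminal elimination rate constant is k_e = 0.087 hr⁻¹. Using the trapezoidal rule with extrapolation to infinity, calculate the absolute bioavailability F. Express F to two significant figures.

F = 0.74

Trapezoidal AUC_0→11.5 (oral solution):
  [0→4]: (0.00+27.04)/2 × 4 = 54.08
  [4→7]: (27.04+22.88)/2 × 3 = 74.88
  [7→8.5]: (22.88+20.32)/2 × 1.5 = 32.4
  [8.5→11.5]: (20.32+15.76)/2 × 3 = 54.12
  Sum = 215.48 µg/mL·hr
Tail: C_last/k_e = 15.76/0.087 = 181.149
AUC_0→∞ (oral solution) = 215.48 + 181.149 = 396.629 µg/mL·hr
F = (AUC_ev/D_ev)/(AUC_iv/D_iv) = (396.629/80)/(134/20) = 4.9578625/6.7 = 0.7400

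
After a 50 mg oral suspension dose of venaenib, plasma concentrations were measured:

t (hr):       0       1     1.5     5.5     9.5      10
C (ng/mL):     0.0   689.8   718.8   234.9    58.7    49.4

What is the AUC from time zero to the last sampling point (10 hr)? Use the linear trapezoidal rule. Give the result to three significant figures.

Trapezoidal AUC_0→10:
  [0→1]: (0.0+689.8)/2 × 1 = 344.9
  [1→1.5]: (689.8+718.8)/2 × 0.5 = 352.15
  [1.5→5.5]: (718.8+234.9)/2 × 4 = 1907.4
  [5.5→9.5]: (234.9+58.7)/2 × 4 = 587.2
  [9.5→10]: (58.7+49.4)/2 × 0.5 = 27.025
  Sum = 3218.675 ng/mL·hr

AUC = 3220 ng/mL·hr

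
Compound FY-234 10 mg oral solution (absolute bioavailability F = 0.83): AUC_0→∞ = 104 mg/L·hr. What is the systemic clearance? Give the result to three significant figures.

CL = 0.0798 L/hr

CL = F × Dose / AUC_0→∞
   = 0.83 × 10 / 104 = 0.0798077 L/hr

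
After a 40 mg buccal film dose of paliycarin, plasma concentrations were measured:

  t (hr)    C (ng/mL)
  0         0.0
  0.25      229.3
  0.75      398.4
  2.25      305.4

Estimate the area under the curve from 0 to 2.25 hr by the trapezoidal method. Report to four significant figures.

AUC = 713.4 ng/mL·hr

Trapezoidal AUC_0→2.25:
  [0→0.25]: (0.0+229.3)/2 × 0.25 = 28.6625
  [0.25→0.75]: (229.3+398.4)/2 × 0.5 = 156.925
  [0.75→2.25]: (398.4+305.4)/2 × 1.5 = 527.85
  Sum = 713.4375 ng/mL·hr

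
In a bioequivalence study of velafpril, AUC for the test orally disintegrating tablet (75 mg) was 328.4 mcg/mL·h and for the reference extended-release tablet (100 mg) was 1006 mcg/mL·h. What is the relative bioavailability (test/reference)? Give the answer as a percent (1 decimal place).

F_rel = 43.5%

F_rel = (AUC_test/D_test) / (AUC_ref/D_ref)
      = (328.4/75) / (1006/100)
      = 4.37867 / 10.06 = 0.4353 = 43.53%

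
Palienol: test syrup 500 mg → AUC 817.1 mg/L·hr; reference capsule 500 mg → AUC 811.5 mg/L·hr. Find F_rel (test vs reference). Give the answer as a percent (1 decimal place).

F_rel = (AUC_test/D_test) / (AUC_ref/D_ref)
      = (817.1/500) / (811.5/500)
      = 1.6342 / 1.623 = 1.0069 = 100.69%

F_rel = 100.7%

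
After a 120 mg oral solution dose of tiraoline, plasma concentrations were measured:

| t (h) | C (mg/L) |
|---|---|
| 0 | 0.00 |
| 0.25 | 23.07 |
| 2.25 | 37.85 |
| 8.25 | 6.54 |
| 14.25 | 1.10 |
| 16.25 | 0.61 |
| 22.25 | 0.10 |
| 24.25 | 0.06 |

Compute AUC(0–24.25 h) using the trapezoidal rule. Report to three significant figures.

Trapezoidal AUC_0→24.25:
  [0→0.25]: (0.00+23.07)/2 × 0.25 = 2.88375
  [0.25→2.25]: (23.07+37.85)/2 × 2 = 60.92
  [2.25→8.25]: (37.85+6.54)/2 × 6 = 133.17
  [8.25→14.25]: (6.54+1.10)/2 × 6 = 22.92
  [14.25→16.25]: (1.10+0.61)/2 × 2 = 1.71
  [16.25→22.25]: (0.61+0.10)/2 × 6 = 2.13
  [22.25→24.25]: (0.10+0.06)/2 × 2 = 0.16
  Sum = 223.89375 mg/L·h

AUC = 224 mg/L·h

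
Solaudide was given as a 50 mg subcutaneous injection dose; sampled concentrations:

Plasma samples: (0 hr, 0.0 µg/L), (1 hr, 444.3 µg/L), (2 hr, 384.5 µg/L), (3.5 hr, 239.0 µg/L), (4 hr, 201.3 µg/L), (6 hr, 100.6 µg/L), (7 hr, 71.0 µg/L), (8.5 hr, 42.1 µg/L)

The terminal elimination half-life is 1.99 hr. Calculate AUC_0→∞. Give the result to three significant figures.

AUC = 1810 µg/L·hr

Trapezoidal AUC_0→8.5:
  [0→1]: (0.0+444.3)/2 × 1 = 222.15
  [1→2]: (444.3+384.5)/2 × 1 = 414.4
  [2→3.5]: (384.5+239.0)/2 × 1.5 = 467.625
  [3.5→4]: (239.0+201.3)/2 × 0.5 = 110.075
  [4→6]: (201.3+100.6)/2 × 2 = 301.9
  [6→7]: (100.6+71.0)/2 × 1 = 85.8
  [7→8.5]: (71.0+42.1)/2 × 1.5 = 84.825
  Sum = 1686.775 µg/L·hr
k_e = ln2 / t½ = 0.693147 / 1.99 = 0.3483 hr^-1
Extrapolated tail: C_last / k_e = 42.1 / 0.3483 = 120.873
AUC_0→∞ = 1686.775 + 120.873 = 1807.648 µg/L·hr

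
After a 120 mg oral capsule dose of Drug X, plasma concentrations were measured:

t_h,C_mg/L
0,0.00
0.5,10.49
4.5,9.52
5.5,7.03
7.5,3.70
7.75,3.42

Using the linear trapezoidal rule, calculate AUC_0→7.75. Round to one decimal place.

Trapezoidal AUC_0→7.75:
  [0→0.5]: (0.00+10.49)/2 × 0.5 = 2.6225
  [0.5→4.5]: (10.49+9.52)/2 × 4 = 40.02
  [4.5→5.5]: (9.52+7.03)/2 × 1 = 8.275
  [5.5→7.5]: (7.03+3.70)/2 × 2 = 10.73
  [7.5→7.75]: (3.70+3.42)/2 × 0.25 = 0.89
  Sum = 62.5375 mg/L·h

AUC = 62.5 mg/L·h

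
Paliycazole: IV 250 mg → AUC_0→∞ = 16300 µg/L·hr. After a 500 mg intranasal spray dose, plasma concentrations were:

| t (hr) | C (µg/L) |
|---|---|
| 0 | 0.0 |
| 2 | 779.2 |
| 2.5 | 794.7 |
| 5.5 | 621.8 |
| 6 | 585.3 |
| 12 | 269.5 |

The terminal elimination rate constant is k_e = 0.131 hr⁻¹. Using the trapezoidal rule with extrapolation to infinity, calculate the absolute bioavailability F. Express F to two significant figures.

Trapezoidal AUC_0→12 (intranasal spray):
  [0→2]: (0.0+779.2)/2 × 2 = 779.2
  [2→2.5]: (779.2+794.7)/2 × 0.5 = 393.475
  [2.5→5.5]: (794.7+621.8)/2 × 3 = 2124.75
  [5.5→6]: (621.8+585.3)/2 × 0.5 = 301.775
  [6→12]: (585.3+269.5)/2 × 6 = 2564.4
  Sum = 6163.6 µg/L·hr
Tail: C_last/k_e = 269.5/0.131 = 2057.252
AUC_0→∞ (intranasal spray) = 6163.6 + 2057.252 = 8220.852 µg/L·hr
F = (AUC_ev/D_ev)/(AUC_iv/D_iv) = (8220.852/500)/(16300/250) = 16.441704/65.2 = 0.2522

F = 0.25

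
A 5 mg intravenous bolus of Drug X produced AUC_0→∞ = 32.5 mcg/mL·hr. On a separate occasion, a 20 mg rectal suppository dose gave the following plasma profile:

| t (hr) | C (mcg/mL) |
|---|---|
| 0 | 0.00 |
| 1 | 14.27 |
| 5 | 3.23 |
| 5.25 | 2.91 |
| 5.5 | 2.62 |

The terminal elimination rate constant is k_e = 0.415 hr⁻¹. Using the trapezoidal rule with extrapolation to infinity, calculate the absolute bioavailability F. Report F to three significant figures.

F = 0.384

Trapezoidal AUC_0→5.5 (rectal suppository):
  [0→1]: (0.00+14.27)/2 × 1 = 7.135
  [1→5]: (14.27+3.23)/2 × 4 = 35.0
  [5→5.25]: (3.23+2.91)/2 × 0.25 = 0.7675
  [5.25→5.5]: (2.91+2.62)/2 × 0.25 = 0.69125
  Sum = 43.59375 mcg/mL·hr
Tail: C_last/k_e = 2.62/0.415 = 6.313
AUC_0→∞ (rectal suppository) = 43.59375 + 6.313 = 49.90675 mcg/mL·hr
F = (AUC_ev/D_ev)/(AUC_iv/D_iv) = (49.90675/20)/(32.5/5) = 2.4953375/6.5 = 0.3839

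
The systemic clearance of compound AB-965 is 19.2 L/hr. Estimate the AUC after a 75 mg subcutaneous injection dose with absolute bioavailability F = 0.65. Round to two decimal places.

AUC = 2.54 mg/L·hr

AUC_0→∞ = F × Dose / CL
        = 0.65 × 75 / 19.2 = 2.5390625 mg/L·hr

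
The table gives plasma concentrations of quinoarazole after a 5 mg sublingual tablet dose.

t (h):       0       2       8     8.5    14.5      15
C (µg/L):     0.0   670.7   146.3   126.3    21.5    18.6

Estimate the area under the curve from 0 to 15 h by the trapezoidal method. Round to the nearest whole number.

Trapezoidal AUC_0→15:
  [0→2]: (0.0+670.7)/2 × 2 = 670.7
  [2→8]: (670.7+146.3)/2 × 6 = 2451.0
  [8→8.5]: (146.3+126.3)/2 × 0.5 = 68.15
  [8.5→14.5]: (126.3+21.5)/2 × 6 = 443.4
  [14.5→15]: (21.5+18.6)/2 × 0.5 = 10.025
  Sum = 3643.275 µg/L·h

AUC = 3643 µg/L·h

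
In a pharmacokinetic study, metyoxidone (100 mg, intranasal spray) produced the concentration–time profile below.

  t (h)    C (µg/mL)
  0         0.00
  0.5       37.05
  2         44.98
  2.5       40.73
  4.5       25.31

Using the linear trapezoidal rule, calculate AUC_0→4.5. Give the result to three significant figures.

AUC = 158 µg/mL·h

Trapezoidal AUC_0→4.5:
  [0→0.5]: (0.00+37.05)/2 × 0.5 = 9.2625
  [0.5→2]: (37.05+44.98)/2 × 1.5 = 61.5225
  [2→2.5]: (44.98+40.73)/2 × 0.5 = 21.4275
  [2.5→4.5]: (40.73+25.31)/2 × 2 = 66.04
  Sum = 158.2525 µg/mL·h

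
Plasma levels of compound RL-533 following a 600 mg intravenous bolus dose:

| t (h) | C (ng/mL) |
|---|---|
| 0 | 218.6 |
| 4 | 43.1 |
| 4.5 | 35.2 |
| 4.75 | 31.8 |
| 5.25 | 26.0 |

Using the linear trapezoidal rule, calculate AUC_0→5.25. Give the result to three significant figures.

Trapezoidal AUC_0→5.25:
  [0→4]: (218.6+43.1)/2 × 4 = 523.4
  [4→4.5]: (43.1+35.2)/2 × 0.5 = 19.575
  [4.5→4.75]: (35.2+31.8)/2 × 0.25 = 8.375
  [4.75→5.25]: (31.8+26.0)/2 × 0.5 = 14.45
  Sum = 565.8 ng/mL·h

AUC = 566 ng/mL·h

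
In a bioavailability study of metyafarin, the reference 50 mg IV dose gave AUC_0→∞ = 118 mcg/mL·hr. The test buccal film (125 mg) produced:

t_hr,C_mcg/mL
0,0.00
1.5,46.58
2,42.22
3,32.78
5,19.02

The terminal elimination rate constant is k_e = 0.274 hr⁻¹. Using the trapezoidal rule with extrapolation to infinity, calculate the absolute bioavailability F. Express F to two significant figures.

F = 0.73

Trapezoidal AUC_0→5 (buccal film):
  [0→1.5]: (0.00+46.58)/2 × 1.5 = 34.935
  [1.5→2]: (46.58+42.22)/2 × 0.5 = 22.2
  [2→3]: (42.22+32.78)/2 × 1 = 37.5
  [3→5]: (32.78+19.02)/2 × 2 = 51.8
  Sum = 146.435 mcg/mL·hr
Tail: C_last/k_e = 19.02/0.274 = 69.416
AUC_0→∞ (buccal film) = 146.435 + 69.416 = 215.851 mcg/mL·hr
F = (AUC_ev/D_ev)/(AUC_iv/D_iv) = (215.851/125)/(118/50) = 1.726808/2.36 = 0.7317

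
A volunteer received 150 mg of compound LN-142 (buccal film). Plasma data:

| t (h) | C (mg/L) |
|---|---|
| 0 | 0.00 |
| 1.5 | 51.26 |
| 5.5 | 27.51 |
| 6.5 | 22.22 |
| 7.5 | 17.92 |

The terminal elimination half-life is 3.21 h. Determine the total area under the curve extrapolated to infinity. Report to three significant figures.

Trapezoidal AUC_0→7.5:
  [0→1.5]: (0.00+51.26)/2 × 1.5 = 38.445
  [1.5→5.5]: (51.26+27.51)/2 × 4 = 157.54
  [5.5→6.5]: (27.51+22.22)/2 × 1 = 24.865
  [6.5→7.5]: (22.22+17.92)/2 × 1 = 20.07
  Sum = 240.92 mg/L·h
k_e = ln2 / t½ = 0.693147 / 3.21 = 0.2159 h^-1
Extrapolated tail: C_last / k_e = 17.92 / 0.2159 = 83.001
AUC_0→∞ = 240.92 + 83.001 = 323.921 mg/L·h

AUC = 324 mg/L·h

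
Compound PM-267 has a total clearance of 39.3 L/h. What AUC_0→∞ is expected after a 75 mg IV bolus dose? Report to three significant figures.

AUC_0→∞ = Dose_iv / CL
        = 75 / 39.3 = 1.9084 mg/L·h

AUC = 1.91 mg/L·h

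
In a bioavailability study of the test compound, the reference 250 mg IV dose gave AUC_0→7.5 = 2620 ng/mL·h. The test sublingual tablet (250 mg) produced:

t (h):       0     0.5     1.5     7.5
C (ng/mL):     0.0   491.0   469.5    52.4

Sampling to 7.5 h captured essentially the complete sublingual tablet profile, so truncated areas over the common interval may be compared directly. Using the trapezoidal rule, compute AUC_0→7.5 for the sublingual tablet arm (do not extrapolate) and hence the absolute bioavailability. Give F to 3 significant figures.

F = 0.828

Trapezoidal AUC_0→7.5 (sublingual tablet):
  [0→0.5]: (0.0+491.0)/2 × 0.5 = 122.75
  [0.5→1.5]: (491.0+469.5)/2 × 1 = 480.25
  [1.5→7.5]: (469.5+52.4)/2 × 6 = 1565.7
  Sum = 2168.7 ng/mL·h
F = (AUC_ev/D_ev)/(AUC_iv/D_iv) = (2168.7/250)/(2620/250) = 8.6748/10.48 = 0.8277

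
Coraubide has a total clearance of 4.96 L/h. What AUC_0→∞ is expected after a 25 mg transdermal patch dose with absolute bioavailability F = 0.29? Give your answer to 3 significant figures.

AUC = 1.46 mg/L·h

AUC_0→∞ = F × Dose / CL
        = 0.29 × 25 / 4.96 = 1.46169 mg/L·h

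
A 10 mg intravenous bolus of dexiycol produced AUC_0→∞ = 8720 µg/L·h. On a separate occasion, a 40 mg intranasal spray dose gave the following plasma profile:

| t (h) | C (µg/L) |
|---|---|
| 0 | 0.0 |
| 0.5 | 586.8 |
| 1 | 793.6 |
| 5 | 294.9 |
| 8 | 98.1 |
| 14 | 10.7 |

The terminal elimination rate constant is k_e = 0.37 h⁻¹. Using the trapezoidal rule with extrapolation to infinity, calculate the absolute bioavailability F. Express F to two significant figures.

F = 0.10

Trapezoidal AUC_0→14 (intranasal spray):
  [0→0.5]: (0.0+586.8)/2 × 0.5 = 146.7
  [0.5→1]: (586.8+793.6)/2 × 0.5 = 345.1
  [1→5]: (793.6+294.9)/2 × 4 = 2177.0
  [5→8]: (294.9+98.1)/2 × 3 = 589.5
  [8→14]: (98.1+10.7)/2 × 6 = 326.4
  Sum = 3584.7 µg/L·h
Tail: C_last/k_e = 10.7/0.37 = 28.919
AUC_0→∞ (intranasal spray) = 3584.7 + 28.919 = 3613.619 µg/L·h
F = (AUC_ev/D_ev)/(AUC_iv/D_iv) = (3613.619/40)/(8720/10) = 90.340475/872 = 0.1036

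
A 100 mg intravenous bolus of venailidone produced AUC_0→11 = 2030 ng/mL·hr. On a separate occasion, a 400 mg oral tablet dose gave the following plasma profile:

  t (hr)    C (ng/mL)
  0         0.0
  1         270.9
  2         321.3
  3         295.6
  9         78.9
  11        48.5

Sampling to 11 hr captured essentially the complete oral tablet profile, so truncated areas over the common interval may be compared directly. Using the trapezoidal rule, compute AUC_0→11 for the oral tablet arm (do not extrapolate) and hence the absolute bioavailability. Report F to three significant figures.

Trapezoidal AUC_0→11 (oral tablet):
  [0→1]: (0.0+270.9)/2 × 1 = 135.45
  [1→2]: (270.9+321.3)/2 × 1 = 296.1
  [2→3]: (321.3+295.6)/2 × 1 = 308.45
  [3→9]: (295.6+78.9)/2 × 6 = 1123.5
  [9→11]: (78.9+48.5)/2 × 2 = 127.4
  Sum = 1990.9 ng/mL·hr
F = (AUC_ev/D_ev)/(AUC_iv/D_iv) = (1990.9/400)/(2030/100) = 4.97725/20.3 = 0.2452

F = 0.245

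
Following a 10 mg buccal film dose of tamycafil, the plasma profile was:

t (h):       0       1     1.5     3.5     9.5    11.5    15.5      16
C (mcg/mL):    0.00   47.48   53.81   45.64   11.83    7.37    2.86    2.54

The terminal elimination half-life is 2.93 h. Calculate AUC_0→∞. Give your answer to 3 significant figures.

AUC = 373 mcg/mL·h

Trapezoidal AUC_0→16:
  [0→1]: (0.00+47.48)/2 × 1 = 23.74
  [1→1.5]: (47.48+53.81)/2 × 0.5 = 25.3225
  [1.5→3.5]: (53.81+45.64)/2 × 2 = 99.45
  [3.5→9.5]: (45.64+11.83)/2 × 6 = 172.41
  [9.5→11.5]: (11.83+7.37)/2 × 2 = 19.2
  [11.5→15.5]: (7.37+2.86)/2 × 4 = 20.46
  [15.5→16]: (2.86+2.54)/2 × 0.5 = 1.35
  Sum = 361.9325 mcg/mL·h
k_e = ln2 / t½ = 0.693147 / 2.93 = 0.2366 h^-1
Extrapolated tail: C_last / k_e = 2.54 / 0.2366 = 10.735
AUC_0→∞ = 361.9325 + 10.735 = 372.6675 mcg/mL·h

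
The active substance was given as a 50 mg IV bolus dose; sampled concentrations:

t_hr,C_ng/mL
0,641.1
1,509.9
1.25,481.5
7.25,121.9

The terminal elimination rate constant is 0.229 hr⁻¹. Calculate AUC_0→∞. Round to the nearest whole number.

Trapezoidal AUC_0→7.25:
  [0→1]: (641.1+509.9)/2 × 1 = 575.5
  [1→1.25]: (509.9+481.5)/2 × 0.25 = 123.925
  [1.25→7.25]: (481.5+121.9)/2 × 6 = 1810.2
  Sum = 2509.625 ng/mL·hr
Extrapolated tail: C_last / k_e = 121.9 / 0.229 = 532.314
AUC_0→∞ = 2509.625 + 532.314 = 3041.939 ng/mL·hr

AUC = 3042 ng/mL·hr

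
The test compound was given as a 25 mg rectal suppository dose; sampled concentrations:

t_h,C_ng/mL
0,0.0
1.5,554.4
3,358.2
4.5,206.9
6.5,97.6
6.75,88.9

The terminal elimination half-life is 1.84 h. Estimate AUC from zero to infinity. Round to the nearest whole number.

AUC = 2088 ng/mL·h

Trapezoidal AUC_0→6.75:
  [0→1.5]: (0.0+554.4)/2 × 1.5 = 415.8
  [1.5→3]: (554.4+358.2)/2 × 1.5 = 684.45
  [3→4.5]: (358.2+206.9)/2 × 1.5 = 423.825
  [4.5→6.5]: (206.9+97.6)/2 × 2 = 304.5
  [6.5→6.75]: (97.6+88.9)/2 × 0.25 = 23.3125
  Sum = 1851.8875 ng/mL·h
k_e = ln2 / t½ = 0.693147 / 1.84 = 0.3767 h^-1
Extrapolated tail: C_last / k_e = 88.9 / 0.3767 = 235.997
AUC_0→∞ = 1851.8875 + 235.997 = 2087.8845 ng/mL·h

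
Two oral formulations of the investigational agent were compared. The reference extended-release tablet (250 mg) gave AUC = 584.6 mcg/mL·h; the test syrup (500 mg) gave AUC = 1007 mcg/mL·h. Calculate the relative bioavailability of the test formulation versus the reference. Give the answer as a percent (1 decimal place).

F_rel = 86.1%

F_rel = (AUC_test/D_test) / (AUC_ref/D_ref)
      = (1007/500) / (584.6/250)
      = 2.014 / 2.3384 = 0.8613 = 86.13%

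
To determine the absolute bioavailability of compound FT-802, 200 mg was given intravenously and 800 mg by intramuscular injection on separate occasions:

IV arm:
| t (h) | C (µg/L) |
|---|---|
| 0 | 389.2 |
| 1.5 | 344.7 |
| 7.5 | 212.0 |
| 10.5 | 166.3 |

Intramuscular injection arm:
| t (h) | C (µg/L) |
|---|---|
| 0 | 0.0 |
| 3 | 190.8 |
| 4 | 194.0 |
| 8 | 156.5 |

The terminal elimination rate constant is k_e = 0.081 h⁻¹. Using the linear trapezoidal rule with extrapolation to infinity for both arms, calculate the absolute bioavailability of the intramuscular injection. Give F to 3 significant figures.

Trapezoidal AUC_0→10.5 (IV):
  [0→1.5]: (389.2+344.7)/2 × 1.5 = 550.425
  [1.5→7.5]: (344.7+212.0)/2 × 6 = 1670.1
  [7.5→10.5]: (212.0+166.3)/2 × 3 = 567.45
  Sum = 2787.975 µg/L·h
IV tail: 166.3/0.081 = 2053.086; AUC_iv,0→∞ = 2787.975 + 2053.086 = 4841.061 µg/L·h
Trapezoidal AUC_0→8 (intramuscular injection):
  [0→3]: (0.0+190.8)/2 × 3 = 286.2
  [3→4]: (190.8+194.0)/2 × 1 = 192.4
  [4→8]: (194.0+156.5)/2 × 4 = 701.0
  Sum = 1179.6 µg/L·h
intramuscular injection tail: 156.5/0.081 = 1932.099; AUC_ev,0→∞ = 1179.6 + 1932.099 = 3111.699 µg/L·h
F = (AUC_ev/D_ev)/(AUC_iv/D_iv) = (3111.699/800)/(4841.061/200) = 3.88962/24.205305 = 0.1607

F = 0.161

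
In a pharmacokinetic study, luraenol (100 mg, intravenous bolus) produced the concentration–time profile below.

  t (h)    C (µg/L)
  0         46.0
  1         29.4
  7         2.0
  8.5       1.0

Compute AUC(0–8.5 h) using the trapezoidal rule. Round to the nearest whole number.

Trapezoidal AUC_0→8.5:
  [0→1]: (46.0+29.4)/2 × 1 = 37.7
  [1→7]: (29.4+2.0)/2 × 6 = 94.2
  [7→8.5]: (2.0+1.0)/2 × 1.5 = 2.25
  Sum = 134.15 µg/L·h

AUC = 134 µg/L·h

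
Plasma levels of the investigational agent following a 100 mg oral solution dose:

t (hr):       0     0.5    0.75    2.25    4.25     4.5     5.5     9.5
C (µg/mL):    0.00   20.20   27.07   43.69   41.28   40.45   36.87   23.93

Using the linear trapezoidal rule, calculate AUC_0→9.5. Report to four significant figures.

Trapezoidal AUC_0→9.5:
  [0→0.5]: (0.00+20.20)/2 × 0.5 = 5.05
  [0.5→0.75]: (20.20+27.07)/2 × 0.25 = 5.90875
  [0.75→2.25]: (27.07+43.69)/2 × 1.5 = 53.07
  [2.25→4.25]: (43.69+41.28)/2 × 2 = 84.97
  [4.25→4.5]: (41.28+40.45)/2 × 0.25 = 10.21625
  [4.5→5.5]: (40.45+36.87)/2 × 1 = 38.66
  [5.5→9.5]: (36.87+23.93)/2 × 4 = 121.6
  Sum = 319.475 µg/mL·hr

AUC = 319.5 µg/mL·hr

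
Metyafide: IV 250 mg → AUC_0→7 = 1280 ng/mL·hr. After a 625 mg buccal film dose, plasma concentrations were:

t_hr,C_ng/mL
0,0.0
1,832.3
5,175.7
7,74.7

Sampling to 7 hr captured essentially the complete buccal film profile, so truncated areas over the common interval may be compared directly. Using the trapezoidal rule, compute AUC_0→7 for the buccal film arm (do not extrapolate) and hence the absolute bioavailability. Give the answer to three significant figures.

F = 0.838

Trapezoidal AUC_0→7 (buccal film):
  [0→1]: (0.0+832.3)/2 × 1 = 416.15
  [1→5]: (832.3+175.7)/2 × 4 = 2016.0
  [5→7]: (175.7+74.7)/2 × 2 = 250.4
  Sum = 2682.55 ng/mL·hr
F = (AUC_ev/D_ev)/(AUC_iv/D_iv) = (2682.55/625)/(1280/250) = 4.29208/5.12 = 0.8383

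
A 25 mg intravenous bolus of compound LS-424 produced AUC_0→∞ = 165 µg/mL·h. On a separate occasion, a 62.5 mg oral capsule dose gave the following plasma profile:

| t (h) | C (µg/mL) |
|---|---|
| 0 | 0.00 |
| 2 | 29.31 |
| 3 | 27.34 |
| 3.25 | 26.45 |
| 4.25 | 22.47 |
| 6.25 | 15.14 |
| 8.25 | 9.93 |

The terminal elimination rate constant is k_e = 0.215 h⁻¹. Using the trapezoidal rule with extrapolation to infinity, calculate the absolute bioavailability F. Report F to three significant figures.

F = 0.479

Trapezoidal AUC_0→8.25 (oral capsule):
  [0→2]: (0.00+29.31)/2 × 2 = 29.31
  [2→3]: (29.31+27.34)/2 × 1 = 28.325
  [3→3.25]: (27.34+26.45)/2 × 0.25 = 6.72375
  [3.25→4.25]: (26.45+22.47)/2 × 1 = 24.46
  [4.25→6.25]: (22.47+15.14)/2 × 2 = 37.61
  [6.25→8.25]: (15.14+9.93)/2 × 2 = 25.07
  Sum = 151.49875 µg/mL·h
Tail: C_last/k_e = 9.93/0.215 = 46.186
AUC_0→∞ (oral capsule) = 151.49875 + 46.186 = 197.68475 µg/mL·h
F = (AUC_ev/D_ev)/(AUC_iv/D_iv) = (197.68475/62.5)/(165/25) = 3.162956/6.6 = 0.4792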